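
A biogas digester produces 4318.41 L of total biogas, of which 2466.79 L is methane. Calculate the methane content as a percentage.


CH4% = V_CH4 / V_total * 100
= 2466.79 / 4318.41 * 100
= 57.1226%

57.1226%


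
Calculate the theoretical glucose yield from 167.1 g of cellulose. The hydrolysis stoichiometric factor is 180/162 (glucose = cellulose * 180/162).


glucose = cellulose * 180/162
= 167.1 * 180/162
= 185.6667 g

185.6667 g


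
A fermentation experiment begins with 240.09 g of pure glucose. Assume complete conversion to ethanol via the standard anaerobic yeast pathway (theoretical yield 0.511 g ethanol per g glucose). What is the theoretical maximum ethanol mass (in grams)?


Theoretical ethanol yield: m_EtOH = 0.511 * m_glucose
m_EtOH = 0.511 * 240.09 = 122.6860 g

122.6860 g


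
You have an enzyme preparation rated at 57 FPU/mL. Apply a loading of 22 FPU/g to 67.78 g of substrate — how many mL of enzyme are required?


V = dosage * m_sub / activity
V = 22 * 67.78 / 57
V = 26.1607 mL

26.1607 mL


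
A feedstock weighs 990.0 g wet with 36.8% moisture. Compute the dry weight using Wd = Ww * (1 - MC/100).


Wd = Ww * (1 - MC/100)
= 990.0 * (1 - 36.8/100)
= 625.6800 g

625.6800 g


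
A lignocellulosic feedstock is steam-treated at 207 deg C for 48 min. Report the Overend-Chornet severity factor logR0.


logR0 = log10(t * exp((T - 100) / 14.75))
= log10(48 * exp((207 - 100) / 14.75))
= 4.8317

4.8317


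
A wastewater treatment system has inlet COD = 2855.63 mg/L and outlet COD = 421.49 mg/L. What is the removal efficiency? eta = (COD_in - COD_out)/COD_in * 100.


eta = (COD_in - COD_out) / COD_in * 100
= (2855.63 - 421.49) / 2855.63 * 100
= 85.2400%

85.2400%


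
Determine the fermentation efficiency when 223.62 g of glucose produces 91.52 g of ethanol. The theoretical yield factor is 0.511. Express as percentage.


Fermentation efficiency = (actual / (0.511 * glucose)) * 100
= (91.52 / (0.511 * 223.62)) * 100
= 80.0911%

80.0911%


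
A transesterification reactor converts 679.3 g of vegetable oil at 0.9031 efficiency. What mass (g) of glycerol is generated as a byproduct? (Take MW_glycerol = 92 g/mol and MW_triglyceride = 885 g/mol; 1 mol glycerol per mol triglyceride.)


glycerol = oil * conv * (92/885)
= 679.3 * 0.9031 * 92 / 885
= 63.7738 g

63.7738 g


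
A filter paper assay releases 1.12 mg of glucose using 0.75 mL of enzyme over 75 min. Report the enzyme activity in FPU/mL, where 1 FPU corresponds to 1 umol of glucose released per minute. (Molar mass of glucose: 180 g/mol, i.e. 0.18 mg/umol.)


Activity = glucose_mg / (0.18 mg/umol * V_mL * t_min)
= 1.12 / (0.18 * 0.75 * 75)
= 0.1106 FPU/mL

0.1106 FPU/mL


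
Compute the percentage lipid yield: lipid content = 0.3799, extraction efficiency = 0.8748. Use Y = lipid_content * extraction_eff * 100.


Y = lipid_content * extraction_eff * 100
= 0.3799 * 0.8748 * 100
= 33.2337%

33.2337%


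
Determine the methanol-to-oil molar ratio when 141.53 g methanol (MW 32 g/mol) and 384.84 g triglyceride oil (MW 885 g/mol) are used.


Molar ratio = n_MeOH / n_oil = (MeOH/32) / (oil/885) = (MeOH * 885) / (32 * oil)
= (141.53 * 885) / (32 * 384.84)
= 10.1710

10.1710


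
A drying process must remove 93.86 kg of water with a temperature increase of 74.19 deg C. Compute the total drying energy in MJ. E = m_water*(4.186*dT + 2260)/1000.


E = m_water * (4.186 * dT + 2260) / 1000
= 93.86 * (4.186 * 74.19 + 2260) / 1000
= 241.2727 MJ

241.2727 MJ


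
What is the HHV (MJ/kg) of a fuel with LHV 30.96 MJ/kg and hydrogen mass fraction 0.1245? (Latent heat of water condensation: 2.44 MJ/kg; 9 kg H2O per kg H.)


HHV = LHV + H_frac * 9 * 2.44
= 30.96 + 0.1245 * 9 * 2.44
= 33.6940 MJ/kg

33.6940 MJ/kg


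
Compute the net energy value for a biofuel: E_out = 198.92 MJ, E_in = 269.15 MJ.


NEV = E_out - E_in
= 198.92 - 269.15
= -70.2300 MJ

-70.2300 MJ


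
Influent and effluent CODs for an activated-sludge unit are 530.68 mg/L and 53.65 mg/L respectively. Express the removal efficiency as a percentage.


eta = (COD_in - COD_out) / COD_in * 100
= (530.68 - 53.65) / 530.68 * 100
= 89.8903%

89.8903%


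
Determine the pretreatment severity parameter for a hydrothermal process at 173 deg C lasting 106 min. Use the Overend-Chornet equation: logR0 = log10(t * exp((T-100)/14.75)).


logR0 = log10(t * exp((T - 100) / 14.75))
= log10(106 * exp((173 - 100) / 14.75))
= 4.1747

4.1747


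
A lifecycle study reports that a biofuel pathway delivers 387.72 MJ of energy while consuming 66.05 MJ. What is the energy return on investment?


EROI = E_out / E_in
= 387.72 / 66.05
= 5.8701

5.8701


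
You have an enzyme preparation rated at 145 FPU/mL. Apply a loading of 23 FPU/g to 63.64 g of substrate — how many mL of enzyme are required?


V = dosage * m_sub / activity
V = 23 * 63.64 / 145
V = 10.0946 mL

10.0946 mL


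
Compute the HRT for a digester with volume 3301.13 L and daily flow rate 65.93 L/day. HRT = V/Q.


HRT = V / Q
= 3301.13 / 65.93
= 50.0702 days

50.0702 days


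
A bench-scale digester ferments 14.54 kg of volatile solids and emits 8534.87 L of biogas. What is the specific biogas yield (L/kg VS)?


Y = V / VS
= 8534.87 / 14.54
= 586.9924 L/kg VS

586.9924 L/kg VS


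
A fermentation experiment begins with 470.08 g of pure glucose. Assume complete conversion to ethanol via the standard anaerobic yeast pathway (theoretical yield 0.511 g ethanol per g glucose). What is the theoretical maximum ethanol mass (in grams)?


Theoretical ethanol yield: m_EtOH = 0.511 * m_glucose
m_EtOH = 0.511 * 470.08 = 240.2109 g

240.2109 g


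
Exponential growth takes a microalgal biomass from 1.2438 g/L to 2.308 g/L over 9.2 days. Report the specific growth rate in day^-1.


mu = ln(X2/X1) / dt
= ln(2.308/1.2438) / 9.2
= 0.0672 per day

0.0672 per day


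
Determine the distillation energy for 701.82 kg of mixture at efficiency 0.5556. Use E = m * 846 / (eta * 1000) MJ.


E = m * 846 / (eta * 1000)
= 701.82 * 846 / (0.5556 * 1000)
= 1068.6460 MJ

1068.6460 MJ


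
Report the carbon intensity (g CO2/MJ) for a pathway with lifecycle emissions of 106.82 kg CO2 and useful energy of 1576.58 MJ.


CI = CO2 * 1000 / E
= 106.82 * 1000 / 1576.58
= 67.7543 g CO2/MJ

67.7543 g CO2/MJ


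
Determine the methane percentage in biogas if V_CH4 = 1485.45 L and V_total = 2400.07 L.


CH4% = V_CH4 / V_total * 100
= 1485.45 / 2400.07 * 100
= 61.8919%

61.8919%


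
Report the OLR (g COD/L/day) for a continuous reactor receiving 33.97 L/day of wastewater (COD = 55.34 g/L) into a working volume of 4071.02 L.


OLR = Q * S / V
= 33.97 * 55.34 / 4071.02
= 0.4618 g/L/day

0.4618 g/L/day


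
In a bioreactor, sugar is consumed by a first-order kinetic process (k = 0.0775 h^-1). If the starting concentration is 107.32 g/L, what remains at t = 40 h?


S = S0 * exp(-k * t)
S = 107.32 * exp(-0.0775 * 40)
S = 4.8347 g/L

4.8347 g/L


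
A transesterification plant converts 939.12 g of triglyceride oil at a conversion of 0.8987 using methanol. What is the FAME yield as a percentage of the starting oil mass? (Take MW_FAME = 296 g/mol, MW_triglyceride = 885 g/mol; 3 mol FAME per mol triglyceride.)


m_FAME = oil * conv * (3 * 296 / 885) = oil * conv * (888/885)
= 939.12 * 0.8987 * 888 / 885
= 846.8481 g
Y = m_FAME / oil * 100 = conv * (888/885) * 100
= 0.8987 * 888 / 885 * 100
= 90.17%

90.17%


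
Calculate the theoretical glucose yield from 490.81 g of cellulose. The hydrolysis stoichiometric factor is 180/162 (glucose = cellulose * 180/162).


glucose = cellulose * 180/162
= 490.81 * 180/162
= 545.3444 g

545.3444 g


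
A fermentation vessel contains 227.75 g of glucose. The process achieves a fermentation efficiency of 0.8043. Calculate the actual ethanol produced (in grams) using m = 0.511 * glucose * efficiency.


Actual ethanol: m = 0.511 * 227.75 * 0.8043
m = 93.6046 g

93.6046 g


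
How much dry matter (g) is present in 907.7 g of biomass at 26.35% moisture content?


Wd = Ww * (1 - MC/100)
= 907.7 * (1 - 26.35/100)
= 668.5210 g

668.5210 g


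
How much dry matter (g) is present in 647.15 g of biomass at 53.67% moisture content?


Wd = Ww * (1 - MC/100)
= 647.15 * (1 - 53.67/100)
= 299.8246 g

299.8246 g


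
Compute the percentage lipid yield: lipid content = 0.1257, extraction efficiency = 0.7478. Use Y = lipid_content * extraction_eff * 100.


Y = lipid_content * extraction_eff * 100
= 0.1257 * 0.7478 * 100
= 9.3998%

9.3998%


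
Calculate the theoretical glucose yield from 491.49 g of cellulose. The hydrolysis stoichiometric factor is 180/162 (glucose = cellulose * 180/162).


glucose = cellulose * 180/162
= 491.49 * 180/162
= 546.1000 g

546.1000 g


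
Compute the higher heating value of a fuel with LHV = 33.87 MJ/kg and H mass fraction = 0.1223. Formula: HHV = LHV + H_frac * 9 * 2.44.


HHV = LHV + H_frac * 9 * 2.44
= 33.87 + 0.1223 * 9 * 2.44
= 36.5557 MJ/kg

36.5557 MJ/kg


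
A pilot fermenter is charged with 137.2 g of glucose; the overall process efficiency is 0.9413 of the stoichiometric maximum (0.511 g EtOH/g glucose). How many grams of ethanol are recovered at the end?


Actual ethanol: m = 0.511 * 137.2 * 0.9413
m = 65.9938 g

65.9938 g


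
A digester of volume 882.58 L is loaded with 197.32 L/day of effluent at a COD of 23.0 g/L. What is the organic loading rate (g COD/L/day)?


OLR = Q * S / V
= 197.32 * 23.0 / 882.58
= 5.1422 g/L/day

5.1422 g/L/day


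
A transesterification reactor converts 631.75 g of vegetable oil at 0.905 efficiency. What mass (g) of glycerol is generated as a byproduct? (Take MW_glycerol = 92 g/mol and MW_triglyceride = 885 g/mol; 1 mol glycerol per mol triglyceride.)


glycerol = oil * conv * (92/885)
= 631.75 * 0.905 * 92 / 885
= 59.4345 g

59.4345 g


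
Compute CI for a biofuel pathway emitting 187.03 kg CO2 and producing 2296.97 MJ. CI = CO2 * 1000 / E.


CI = CO2 * 1000 / E
= 187.03 * 1000 / 2296.97
= 81.4247 g CO2/MJ

81.4247 g CO2/MJ


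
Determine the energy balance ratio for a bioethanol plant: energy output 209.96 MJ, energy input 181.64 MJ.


EROI = E_out / E_in
= 209.96 / 181.64
= 1.1559

1.1559


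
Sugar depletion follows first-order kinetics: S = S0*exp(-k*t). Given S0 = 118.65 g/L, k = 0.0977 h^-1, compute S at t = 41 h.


S = S0 * exp(-k * t)
S = 118.65 * exp(-0.0977 * 41)
S = 2.1608 g/L

2.1608 g/L


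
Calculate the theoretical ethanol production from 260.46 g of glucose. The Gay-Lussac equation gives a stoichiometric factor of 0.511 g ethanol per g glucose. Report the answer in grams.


Theoretical ethanol yield: m_EtOH = 0.511 * m_glucose
m_EtOH = 0.511 * 260.46 = 133.0951 g

133.0951 g


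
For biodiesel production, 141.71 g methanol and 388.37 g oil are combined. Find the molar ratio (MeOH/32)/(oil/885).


Molar ratio = n_MeOH / n_oil = (MeOH/32) / (oil/885) = (MeOH * 885) / (32 * oil)
= (141.71 * 885) / (32 * 388.37)
= 10.0913

10.0913


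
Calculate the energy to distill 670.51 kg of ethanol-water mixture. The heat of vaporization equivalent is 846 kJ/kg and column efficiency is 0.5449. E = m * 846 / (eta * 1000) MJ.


E = m * 846 / (eta * 1000)
= 670.51 * 846 / (0.5449 * 1000)
= 1041.0194 MJ

1041.0194 MJ


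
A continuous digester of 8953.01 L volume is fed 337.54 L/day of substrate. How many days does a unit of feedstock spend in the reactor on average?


HRT = V / Q
= 8953.01 / 337.54
= 26.5243 days

26.5243 days


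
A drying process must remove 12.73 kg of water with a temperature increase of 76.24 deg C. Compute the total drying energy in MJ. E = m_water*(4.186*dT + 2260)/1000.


E = m_water * (4.186 * dT + 2260) / 1000
= 12.73 * (4.186 * 76.24 + 2260) / 1000
= 32.8325 MJ

32.8325 MJ


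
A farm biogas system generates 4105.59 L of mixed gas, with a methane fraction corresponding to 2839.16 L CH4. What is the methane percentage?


CH4% = V_CH4 / V_total * 100
= 2839.16 / 4105.59 * 100
= 69.1535%

69.1535%


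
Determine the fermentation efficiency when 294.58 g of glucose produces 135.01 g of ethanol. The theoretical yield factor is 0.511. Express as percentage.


Fermentation efficiency = (actual / (0.511 * glucose)) * 100
= (135.01 / (0.511 * 294.58)) * 100
= 89.6895%

89.6895%


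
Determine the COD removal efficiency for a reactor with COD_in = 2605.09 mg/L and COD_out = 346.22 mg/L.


eta = (COD_in - COD_out) / COD_in * 100
= (2605.09 - 346.22) / 2605.09 * 100
= 86.7099%

86.7099%


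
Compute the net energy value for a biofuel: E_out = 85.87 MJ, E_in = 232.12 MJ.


NEV = E_out - E_in
= 85.87 - 232.12
= -146.2500 MJ

-146.2500 MJ


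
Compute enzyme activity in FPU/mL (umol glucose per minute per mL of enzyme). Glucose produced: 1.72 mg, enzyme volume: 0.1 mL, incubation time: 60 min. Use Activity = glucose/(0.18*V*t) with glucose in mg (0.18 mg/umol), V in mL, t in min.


Activity = glucose_mg / (0.18 mg/umol * V_mL * t_min)
= 1.72 / (0.18 * 0.1 * 60)
= 1.5926 FPU/mL

1.5926 FPU/mL


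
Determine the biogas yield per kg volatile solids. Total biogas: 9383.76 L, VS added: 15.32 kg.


Y = V / VS
= 9383.76 / 15.32
= 612.5170 L/kg VS

612.5170 L/kg VS


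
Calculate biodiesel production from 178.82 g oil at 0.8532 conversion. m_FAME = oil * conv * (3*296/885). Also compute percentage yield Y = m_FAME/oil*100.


m_FAME = oil * conv * (3 * 296 / 885) = oil * conv * (888/885)
= 178.82 * 0.8532 * 888 / 885
= 153.0864 g
Y = m_FAME / oil * 100 = conv * (888/885) * 100
= 0.8532 * 888 / 885 * 100
= 85.61%

153.0864 g FAME; Y = 85.61%


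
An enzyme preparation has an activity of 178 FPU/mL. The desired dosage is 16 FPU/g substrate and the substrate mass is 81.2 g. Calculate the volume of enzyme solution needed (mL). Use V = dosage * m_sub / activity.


V = dosage * m_sub / activity
V = 16 * 81.2 / 178
V = 7.2989 mL

7.2989 mL


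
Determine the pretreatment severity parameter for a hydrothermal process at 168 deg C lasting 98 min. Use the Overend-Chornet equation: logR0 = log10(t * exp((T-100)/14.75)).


logR0 = log10(t * exp((T - 100) / 14.75))
= log10(98 * exp((168 - 100) / 14.75))
= 3.9934

3.9934


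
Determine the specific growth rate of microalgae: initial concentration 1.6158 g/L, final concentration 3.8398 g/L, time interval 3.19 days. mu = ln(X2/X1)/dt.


mu = ln(X2/X1) / dt
= ln(3.8398/1.6158) / 3.19
= 0.2713 per day

0.2713 per day


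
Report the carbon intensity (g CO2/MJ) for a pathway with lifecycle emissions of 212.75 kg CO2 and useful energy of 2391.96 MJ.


CI = CO2 * 1000 / E
= 212.75 * 1000 / 2391.96
= 88.9438 g CO2/MJ

88.9438 g CO2/MJ


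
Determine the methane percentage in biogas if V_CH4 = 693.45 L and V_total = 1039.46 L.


CH4% = V_CH4 / V_total * 100
= 693.45 / 1039.46 * 100
= 66.7125%

66.7125%


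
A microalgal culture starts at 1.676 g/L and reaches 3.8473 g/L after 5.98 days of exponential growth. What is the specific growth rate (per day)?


mu = ln(X2/X1) / dt
= ln(3.8473/1.676) / 5.98
= 0.1390 per day

0.1390 per day


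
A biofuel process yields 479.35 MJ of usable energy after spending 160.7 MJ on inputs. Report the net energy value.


NEV = E_out - E_in
= 479.35 - 160.7
= 318.6500 MJ

318.6500 MJ


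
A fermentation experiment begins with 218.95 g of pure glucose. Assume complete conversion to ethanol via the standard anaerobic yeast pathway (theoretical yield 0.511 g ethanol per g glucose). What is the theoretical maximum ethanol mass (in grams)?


Theoretical ethanol yield: m_EtOH = 0.511 * m_glucose
m_EtOH = 0.511 * 218.95 = 111.8834 g

111.8834 g


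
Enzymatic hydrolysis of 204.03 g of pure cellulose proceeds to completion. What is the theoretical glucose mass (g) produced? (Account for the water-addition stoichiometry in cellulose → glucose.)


glucose = cellulose * 180/162
= 204.03 * 180/162
= 226.7000 g

226.7000 g


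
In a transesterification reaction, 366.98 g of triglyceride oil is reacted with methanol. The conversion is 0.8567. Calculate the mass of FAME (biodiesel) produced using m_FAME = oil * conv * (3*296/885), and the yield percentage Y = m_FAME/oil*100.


m_FAME = oil * conv * (3 * 296 / 885) = oil * conv * (888/885)
= 366.98 * 0.8567 * 888 / 885
= 315.4575 g
Y = m_FAME / oil * 100 = conv * (888/885) * 100
= 0.8567 * 888 / 885 * 100
= 85.96%

315.4575 g FAME; Y = 85.96%


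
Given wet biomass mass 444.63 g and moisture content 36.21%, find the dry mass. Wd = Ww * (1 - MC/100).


Wd = Ww * (1 - MC/100)
= 444.63 * (1 - 36.21/100)
= 283.6295 g

283.6295 g


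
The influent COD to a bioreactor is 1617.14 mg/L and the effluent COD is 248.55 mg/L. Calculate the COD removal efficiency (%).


eta = (COD_in - COD_out) / COD_in * 100
= (1617.14 - 248.55) / 1617.14 * 100
= 84.6303%

84.6303%


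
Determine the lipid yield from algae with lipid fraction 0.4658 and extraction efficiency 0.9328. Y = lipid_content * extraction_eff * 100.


Y = lipid_content * extraction_eff * 100
= 0.4658 * 0.9328 * 100
= 43.4498%

43.4498%


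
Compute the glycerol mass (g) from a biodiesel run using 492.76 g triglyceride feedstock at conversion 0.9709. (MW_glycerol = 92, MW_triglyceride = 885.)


glycerol = oil * conv * (92/885)
= 492.76 * 0.9709 * 92 / 885
= 49.7341 g

49.7341 g


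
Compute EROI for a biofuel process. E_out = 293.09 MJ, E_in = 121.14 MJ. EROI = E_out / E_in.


EROI = E_out / E_in
= 293.09 / 121.14
= 2.4194

2.4194


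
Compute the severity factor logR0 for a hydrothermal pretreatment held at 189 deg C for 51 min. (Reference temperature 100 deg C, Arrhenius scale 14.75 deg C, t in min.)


logR0 = log10(t * exp((T - 100) / 14.75))
= log10(51 * exp((189 - 100) / 14.75))
= 4.3281

4.3281


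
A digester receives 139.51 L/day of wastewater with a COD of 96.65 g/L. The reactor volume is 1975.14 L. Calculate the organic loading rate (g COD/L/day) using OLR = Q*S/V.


OLR = Q * S / V
= 139.51 * 96.65 / 1975.14
= 6.8267 g/L/day

6.8267 g/L/day


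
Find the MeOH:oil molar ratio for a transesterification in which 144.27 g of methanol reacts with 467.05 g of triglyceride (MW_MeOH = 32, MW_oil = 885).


Molar ratio = n_MeOH / n_oil = (MeOH/32) / (oil/885) = (MeOH * 885) / (32 * oil)
= (144.27 * 885) / (32 * 467.05)
= 8.5429

8.5429


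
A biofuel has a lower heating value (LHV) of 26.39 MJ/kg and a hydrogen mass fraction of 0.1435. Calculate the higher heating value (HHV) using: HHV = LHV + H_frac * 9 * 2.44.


HHV = LHV + H_frac * 9 * 2.44
= 26.39 + 0.1435 * 9 * 2.44
= 29.5413 MJ/kg

29.5413 MJ/kg


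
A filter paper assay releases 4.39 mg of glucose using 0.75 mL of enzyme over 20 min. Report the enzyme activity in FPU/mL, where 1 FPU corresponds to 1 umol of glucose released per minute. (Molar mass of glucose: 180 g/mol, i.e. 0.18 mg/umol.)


Activity = glucose_mg / (0.18 mg/umol * V_mL * t_min)
= 4.39 / (0.18 * 0.75 * 20)
= 1.6259 FPU/mL

1.6259 FPU/mL


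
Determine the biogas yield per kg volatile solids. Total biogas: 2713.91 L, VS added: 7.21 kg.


Y = V / VS
= 2713.91 / 7.21
= 376.4092 L/kg VS

376.4092 L/kg VS


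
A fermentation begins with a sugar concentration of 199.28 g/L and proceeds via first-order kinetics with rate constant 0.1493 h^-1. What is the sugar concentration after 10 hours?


S = S0 * exp(-k * t)
S = 199.28 * exp(-0.1493 * 10)
S = 44.7777 g/L

44.7777 g/L


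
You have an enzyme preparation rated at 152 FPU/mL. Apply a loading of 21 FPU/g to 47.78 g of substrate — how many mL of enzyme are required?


V = dosage * m_sub / activity
V = 21 * 47.78 / 152
V = 6.6012 mL

6.6012 mL


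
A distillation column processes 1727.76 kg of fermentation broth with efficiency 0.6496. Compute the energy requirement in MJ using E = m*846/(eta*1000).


E = m * 846 / (eta * 1000)
= 1727.76 * 846 / (0.6496 * 1000)
= 2250.1308 MJ

2250.1308 MJ


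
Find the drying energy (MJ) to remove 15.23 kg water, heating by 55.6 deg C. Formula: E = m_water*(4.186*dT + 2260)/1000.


E = m_water * (4.186 * dT + 2260) / 1000
= 15.23 * (4.186 * 55.6 + 2260) / 1000
= 37.9645 MJ

37.9645 MJ


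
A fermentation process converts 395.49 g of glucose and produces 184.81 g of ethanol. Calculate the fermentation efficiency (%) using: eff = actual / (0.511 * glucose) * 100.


Fermentation efficiency = (actual / (0.511 * glucose)) * 100
= (184.81 / (0.511 * 395.49)) * 100
= 91.4469%

91.4469%


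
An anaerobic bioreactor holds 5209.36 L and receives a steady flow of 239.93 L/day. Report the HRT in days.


HRT = V / Q
= 5209.36 / 239.93
= 21.7120 days

21.7120 days


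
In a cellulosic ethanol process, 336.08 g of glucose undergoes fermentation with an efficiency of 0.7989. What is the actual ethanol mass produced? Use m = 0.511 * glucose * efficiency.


Actual ethanol: m = 0.511 * 336.08 * 0.7989
m = 137.2006 g

137.2006 g


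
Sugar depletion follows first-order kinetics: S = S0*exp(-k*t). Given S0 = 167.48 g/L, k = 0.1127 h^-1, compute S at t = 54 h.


S = S0 * exp(-k * t)
S = 167.48 * exp(-0.1127 * 54)
S = 0.3810 g/L

0.3810 g/L


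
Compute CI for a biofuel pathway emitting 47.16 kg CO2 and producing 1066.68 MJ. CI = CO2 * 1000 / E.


CI = CO2 * 1000 / E
= 47.16 * 1000 / 1066.68
= 44.2119 g CO2/MJ

44.2119 g CO2/MJ


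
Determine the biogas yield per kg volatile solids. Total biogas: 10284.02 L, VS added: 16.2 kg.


Y = V / VS
= 10284.02 / 16.2
= 634.8160 L/kg VS

634.8160 L/kg VS


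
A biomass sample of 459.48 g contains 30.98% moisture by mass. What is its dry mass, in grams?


Wd = Ww * (1 - MC/100)
= 459.48 * (1 - 30.98/100)
= 317.1331 g

317.1331 g


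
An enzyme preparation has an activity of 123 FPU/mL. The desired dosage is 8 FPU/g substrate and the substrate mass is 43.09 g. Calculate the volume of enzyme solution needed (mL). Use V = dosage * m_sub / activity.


V = dosage * m_sub / activity
V = 8 * 43.09 / 123
V = 2.8026 mL

2.8026 mL


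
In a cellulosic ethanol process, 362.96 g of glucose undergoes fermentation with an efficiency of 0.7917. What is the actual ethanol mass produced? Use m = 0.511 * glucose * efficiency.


Actual ethanol: m = 0.511 * 362.96 * 0.7917
m = 146.8386 g

146.8386 g


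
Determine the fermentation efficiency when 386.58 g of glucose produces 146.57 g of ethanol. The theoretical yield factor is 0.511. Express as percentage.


Fermentation efficiency = (actual / (0.511 * glucose)) * 100
= (146.57 / (0.511 * 386.58)) * 100
= 74.1967%

74.1967%


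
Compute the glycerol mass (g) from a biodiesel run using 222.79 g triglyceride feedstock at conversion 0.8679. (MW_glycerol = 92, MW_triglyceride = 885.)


glycerol = oil * conv * (92/885)
= 222.79 * 0.8679 * 92 / 885
= 20.1006 g

20.1006 g


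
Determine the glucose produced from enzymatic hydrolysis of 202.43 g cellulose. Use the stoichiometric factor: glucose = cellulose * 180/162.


glucose = cellulose * 180/162
= 202.43 * 180/162
= 224.9222 g

224.9222 g


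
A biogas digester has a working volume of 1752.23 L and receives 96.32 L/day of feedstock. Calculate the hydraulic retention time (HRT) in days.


HRT = V / Q
= 1752.23 / 96.32
= 18.1918 days

18.1918 days


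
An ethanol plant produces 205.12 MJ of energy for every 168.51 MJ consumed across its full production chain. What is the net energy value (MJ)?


NEV = E_out - E_in
= 205.12 - 168.51
= 36.6100 MJ

36.6100 MJ


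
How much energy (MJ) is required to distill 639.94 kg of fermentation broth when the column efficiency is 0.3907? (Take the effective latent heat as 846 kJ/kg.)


E = m * 846 / (eta * 1000)
= 639.94 * 846 / (0.3907 * 1000)
= 1385.6904 MJ

1385.6904 MJ


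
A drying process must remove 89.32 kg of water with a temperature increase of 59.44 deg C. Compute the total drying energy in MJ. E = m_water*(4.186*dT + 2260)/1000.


E = m_water * (4.186 * dT + 2260) / 1000
= 89.32 * (4.186 * 59.44 + 2260) / 1000
= 224.0874 MJ

224.0874 MJ


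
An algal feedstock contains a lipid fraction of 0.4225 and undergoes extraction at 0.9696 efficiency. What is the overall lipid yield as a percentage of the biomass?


Y = lipid_content * extraction_eff * 100
= 0.4225 * 0.9696 * 100
= 40.9656%

40.9656%


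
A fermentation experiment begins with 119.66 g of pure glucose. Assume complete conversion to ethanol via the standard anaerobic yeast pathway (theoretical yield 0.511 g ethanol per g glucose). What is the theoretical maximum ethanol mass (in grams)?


Theoretical ethanol yield: m_EtOH = 0.511 * m_glucose
m_EtOH = 0.511 * 119.66 = 61.1463 g

61.1463 g


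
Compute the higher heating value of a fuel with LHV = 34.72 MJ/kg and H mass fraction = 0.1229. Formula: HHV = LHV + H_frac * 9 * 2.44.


HHV = LHV + H_frac * 9 * 2.44
= 34.72 + 0.1229 * 9 * 2.44
= 37.4189 MJ/kg

37.4189 MJ/kg


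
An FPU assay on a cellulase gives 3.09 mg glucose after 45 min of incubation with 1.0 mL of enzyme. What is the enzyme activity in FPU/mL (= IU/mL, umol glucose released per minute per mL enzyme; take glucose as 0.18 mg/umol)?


Activity = glucose_mg / (0.18 mg/umol * V_mL * t_min)
= 3.09 / (0.18 * 1.0 * 45)
= 0.3815 FPU/mL

0.3815 FPU/mL


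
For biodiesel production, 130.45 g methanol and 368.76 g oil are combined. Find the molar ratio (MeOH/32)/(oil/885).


Molar ratio = n_MeOH / n_oil = (MeOH/32) / (oil/885) = (MeOH * 885) / (32 * oil)
= (130.45 * 885) / (32 * 368.76)
= 9.7835

9.7835


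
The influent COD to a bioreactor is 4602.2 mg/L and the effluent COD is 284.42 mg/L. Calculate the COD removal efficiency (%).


eta = (COD_in - COD_out) / COD_in * 100
= (4602.2 - 284.42) / 4602.2 * 100
= 93.8199%

93.8199%


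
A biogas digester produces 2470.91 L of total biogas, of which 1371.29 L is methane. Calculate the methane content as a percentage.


CH4% = V_CH4 / V_total * 100
= 1371.29 / 2470.91 * 100
= 55.4974%

55.4974%


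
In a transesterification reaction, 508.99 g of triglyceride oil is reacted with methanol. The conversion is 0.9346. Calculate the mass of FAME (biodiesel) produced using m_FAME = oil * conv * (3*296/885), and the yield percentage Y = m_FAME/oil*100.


m_FAME = oil * conv * (3 * 296 / 885) = oil * conv * (888/885)
= 508.99 * 0.9346 * 888 / 885
= 477.3146 g
Y = m_FAME / oil * 100 = conv * (888/885) * 100
= 0.9346 * 888 / 885 * 100
= 93.78%

477.3146 g FAME; Y = 93.78%


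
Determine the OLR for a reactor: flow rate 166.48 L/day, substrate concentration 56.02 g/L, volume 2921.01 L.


OLR = Q * S / V
= 166.48 * 56.02 / 2921.01
= 3.1928 g/L/day

3.1928 g/L/day


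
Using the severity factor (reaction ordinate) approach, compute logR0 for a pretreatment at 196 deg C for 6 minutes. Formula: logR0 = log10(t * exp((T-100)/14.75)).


logR0 = log10(t * exp((T - 100) / 14.75))
= log10(6 * exp((196 - 100) / 14.75))
= 3.6047

3.6047


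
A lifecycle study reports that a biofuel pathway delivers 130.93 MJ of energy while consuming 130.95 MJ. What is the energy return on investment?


EROI = E_out / E_in
= 130.93 / 130.95
= 0.9998

0.9998


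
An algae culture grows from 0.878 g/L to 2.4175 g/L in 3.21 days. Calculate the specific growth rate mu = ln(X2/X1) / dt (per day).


mu = ln(X2/X1) / dt
= ln(2.4175/0.878) / 3.21
= 0.3155 per day

0.3155 per day


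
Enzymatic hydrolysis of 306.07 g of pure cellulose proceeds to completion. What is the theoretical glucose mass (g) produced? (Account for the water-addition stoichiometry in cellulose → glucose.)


glucose = cellulose * 180/162
= 306.07 * 180/162
= 340.0778 g

340.0778 g


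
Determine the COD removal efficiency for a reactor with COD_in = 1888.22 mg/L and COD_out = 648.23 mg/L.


eta = (COD_in - COD_out) / COD_in * 100
= (1888.22 - 648.23) / 1888.22 * 100
= 65.6698%

65.6698%


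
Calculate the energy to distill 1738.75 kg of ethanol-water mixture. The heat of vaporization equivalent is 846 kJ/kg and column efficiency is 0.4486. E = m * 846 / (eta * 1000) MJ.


E = m * 846 / (eta * 1000)
= 1738.75 * 846 / (0.4486 * 1000)
= 3279.0515 MJ

3279.0515 MJ


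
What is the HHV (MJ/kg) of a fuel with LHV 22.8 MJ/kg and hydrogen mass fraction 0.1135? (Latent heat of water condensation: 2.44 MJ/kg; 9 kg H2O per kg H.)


HHV = LHV + H_frac * 9 * 2.44
= 22.8 + 0.1135 * 9 * 2.44
= 25.2925 MJ/kg

25.2925 MJ/kg


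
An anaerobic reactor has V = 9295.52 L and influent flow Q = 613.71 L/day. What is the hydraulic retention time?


HRT = V / Q
= 9295.52 / 613.71
= 15.1464 days

15.1464 days


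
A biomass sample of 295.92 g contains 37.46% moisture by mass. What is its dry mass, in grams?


Wd = Ww * (1 - MC/100)
= 295.92 * (1 - 37.46/100)
= 185.0684 g

185.0684 g


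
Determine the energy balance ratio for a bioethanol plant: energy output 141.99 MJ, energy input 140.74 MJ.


EROI = E_out / E_in
= 141.99 / 140.74
= 1.0089

1.0089


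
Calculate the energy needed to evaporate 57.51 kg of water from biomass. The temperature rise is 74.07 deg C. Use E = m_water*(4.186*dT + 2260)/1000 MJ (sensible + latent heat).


E = m_water * (4.186 * dT + 2260) / 1000
= 57.51 * (4.186 * 74.07 + 2260) / 1000
= 147.8040 MJ

147.8040 MJ


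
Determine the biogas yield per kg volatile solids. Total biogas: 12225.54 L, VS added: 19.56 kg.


Y = V / VS
= 12225.54 / 19.56
= 625.0276 L/kg VS

625.0276 L/kg VS


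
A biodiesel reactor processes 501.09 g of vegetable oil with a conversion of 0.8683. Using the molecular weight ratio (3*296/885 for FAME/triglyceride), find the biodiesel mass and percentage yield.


m_FAME = oil * conv * (3 * 296 / 885) = oil * conv * (888/885)
= 501.09 * 0.8683 * 888 / 885
= 436.5714 g
Y = m_FAME / oil * 100 = conv * (888/885) * 100
= 0.8683 * 888 / 885 * 100
= 87.12%

436.5714 g FAME; Y = 87.12%


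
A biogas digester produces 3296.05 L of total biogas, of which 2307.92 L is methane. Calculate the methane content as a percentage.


CH4% = V_CH4 / V_total * 100
= 2307.92 / 3296.05 * 100
= 70.0208%

70.0208%


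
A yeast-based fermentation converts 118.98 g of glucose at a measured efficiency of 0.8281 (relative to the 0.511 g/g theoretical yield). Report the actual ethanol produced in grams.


Actual ethanol: m = 0.511 * 118.98 * 0.8281
m = 50.3475 g

50.3475 g


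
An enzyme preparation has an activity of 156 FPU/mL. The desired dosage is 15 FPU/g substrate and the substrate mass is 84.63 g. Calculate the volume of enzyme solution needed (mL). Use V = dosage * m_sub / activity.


V = dosage * m_sub / activity
V = 15 * 84.63 / 156
V = 8.1375 mL

8.1375 mL


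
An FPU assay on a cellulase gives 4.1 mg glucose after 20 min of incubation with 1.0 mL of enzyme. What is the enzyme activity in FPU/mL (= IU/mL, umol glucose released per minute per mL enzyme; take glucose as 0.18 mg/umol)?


Activity = glucose_mg / (0.18 mg/umol * V_mL * t_min)
= 4.1 / (0.18 * 1.0 * 20)
= 1.1389 FPU/mL

1.1389 FPU/mL


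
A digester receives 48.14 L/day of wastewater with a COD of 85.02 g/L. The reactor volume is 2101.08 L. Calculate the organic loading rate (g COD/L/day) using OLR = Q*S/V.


OLR = Q * S / V
= 48.14 * 85.02 / 2101.08
= 1.9480 g/L/day

1.9480 g/L/day


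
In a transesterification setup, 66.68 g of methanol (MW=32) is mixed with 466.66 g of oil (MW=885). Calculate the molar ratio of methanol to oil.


Molar ratio = n_MeOH / n_oil = (MeOH/32) / (oil/885) = (MeOH * 885) / (32 * oil)
= (66.68 * 885) / (32 * 466.66)
= 3.9517

3.9517


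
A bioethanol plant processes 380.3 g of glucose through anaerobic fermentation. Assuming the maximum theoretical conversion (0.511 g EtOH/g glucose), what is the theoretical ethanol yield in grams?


Theoretical ethanol yield: m_EtOH = 0.511 * m_glucose
m_EtOH = 0.511 * 380.3 = 194.3333 g

194.3333 g


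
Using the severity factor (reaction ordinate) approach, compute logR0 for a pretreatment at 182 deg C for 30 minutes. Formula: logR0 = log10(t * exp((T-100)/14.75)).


logR0 = log10(t * exp((T - 100) / 14.75))
= log10(30 * exp((182 - 100) / 14.75))
= 3.8915

3.8915


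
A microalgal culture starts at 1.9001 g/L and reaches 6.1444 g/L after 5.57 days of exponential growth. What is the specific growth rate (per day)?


mu = ln(X2/X1) / dt
= ln(6.1444/1.9001) / 5.57
= 0.2107 per day

0.2107 per day


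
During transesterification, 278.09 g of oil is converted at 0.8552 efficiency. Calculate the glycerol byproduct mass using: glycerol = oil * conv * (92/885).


glycerol = oil * conv * (92/885)
= 278.09 * 0.8552 * 92 / 885
= 24.7228 g

24.7228 g


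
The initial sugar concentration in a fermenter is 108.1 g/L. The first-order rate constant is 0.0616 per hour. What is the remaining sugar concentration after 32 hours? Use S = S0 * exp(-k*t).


S = S0 * exp(-k * t)
S = 108.1 * exp(-0.0616 * 32)
S = 15.0572 g/L

15.0572 g/L


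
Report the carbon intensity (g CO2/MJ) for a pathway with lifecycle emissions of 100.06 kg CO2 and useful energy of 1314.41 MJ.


CI = CO2 * 1000 / E
= 100.06 * 1000 / 1314.41
= 76.1254 g CO2/MJ

76.1254 g CO2/MJ


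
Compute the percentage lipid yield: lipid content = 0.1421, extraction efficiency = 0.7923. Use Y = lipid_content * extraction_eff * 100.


Y = lipid_content * extraction_eff * 100
= 0.1421 * 0.7923 * 100
= 11.2586%

11.2586%


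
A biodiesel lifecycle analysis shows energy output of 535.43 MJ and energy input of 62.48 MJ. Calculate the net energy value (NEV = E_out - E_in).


NEV = E_out - E_in
= 535.43 - 62.48
= 472.9500 MJ

472.9500 MJ


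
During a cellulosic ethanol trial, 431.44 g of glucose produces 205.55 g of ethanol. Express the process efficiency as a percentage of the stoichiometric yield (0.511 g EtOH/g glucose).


Fermentation efficiency = (actual / (0.511 * glucose)) * 100
= (205.55 / (0.511 * 431.44)) * 100
= 93.2344%

93.2344%


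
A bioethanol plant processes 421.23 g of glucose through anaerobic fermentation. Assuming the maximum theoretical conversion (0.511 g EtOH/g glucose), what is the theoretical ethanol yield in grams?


Theoretical ethanol yield: m_EtOH = 0.511 * m_glucose
m_EtOH = 0.511 * 421.23 = 215.2485 g

215.2485 g


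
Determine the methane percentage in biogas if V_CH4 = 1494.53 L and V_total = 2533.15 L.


CH4% = V_CH4 / V_total * 100
= 1494.53 / 2533.15 * 100
= 58.9989%

58.9989%


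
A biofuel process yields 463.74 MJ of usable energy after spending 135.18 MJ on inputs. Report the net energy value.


NEV = E_out - E_in
= 463.74 - 135.18
= 328.5600 MJ

328.5600 MJ


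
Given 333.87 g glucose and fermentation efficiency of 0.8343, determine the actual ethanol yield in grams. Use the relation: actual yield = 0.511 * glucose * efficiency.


Actual ethanol: m = 0.511 * 333.87 * 0.8343
m = 142.3379 g

142.3379 g


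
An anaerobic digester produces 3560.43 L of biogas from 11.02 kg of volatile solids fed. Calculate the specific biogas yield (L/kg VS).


Y = V / VS
= 3560.43 / 11.02
= 323.0880 L/kg VS

323.0880 L/kg VS


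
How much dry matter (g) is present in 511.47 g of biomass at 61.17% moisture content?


Wd = Ww * (1 - MC/100)
= 511.47 * (1 - 61.17/100)
= 198.6038 g

198.6038 g


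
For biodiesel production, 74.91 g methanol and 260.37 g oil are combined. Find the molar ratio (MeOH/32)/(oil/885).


Molar ratio = n_MeOH / n_oil = (MeOH/32) / (oil/885) = (MeOH * 885) / (32 * oil)
= (74.91 * 885) / (32 * 260.37)
= 7.9569

7.9569


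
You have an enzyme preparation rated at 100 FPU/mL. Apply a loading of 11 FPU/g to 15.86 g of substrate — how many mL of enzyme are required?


V = dosage * m_sub / activity
V = 11 * 15.86 / 100
V = 1.7446 mL

1.7446 mL


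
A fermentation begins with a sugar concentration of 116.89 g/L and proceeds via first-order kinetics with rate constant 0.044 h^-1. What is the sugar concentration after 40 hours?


S = S0 * exp(-k * t)
S = 116.89 * exp(-0.044 * 40)
S = 20.1103 g/L

20.1103 g/L


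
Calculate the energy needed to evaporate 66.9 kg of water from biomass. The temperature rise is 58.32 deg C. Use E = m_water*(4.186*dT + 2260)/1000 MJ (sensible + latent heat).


E = m_water * (4.186 * dT + 2260) / 1000
= 66.9 * (4.186 * 58.32 + 2260) / 1000
= 167.5261 MJ

167.5261 MJ


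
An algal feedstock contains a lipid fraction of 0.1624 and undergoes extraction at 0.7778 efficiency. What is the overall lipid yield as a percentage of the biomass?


Y = lipid_content * extraction_eff * 100
= 0.1624 * 0.7778 * 100
= 12.6315%

12.6315%


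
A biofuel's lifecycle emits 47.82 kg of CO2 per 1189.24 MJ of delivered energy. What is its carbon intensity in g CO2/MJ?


CI = CO2 * 1000 / E
= 47.82 * 1000 / 1189.24
= 40.2106 g CO2/MJ

40.2106 g CO2/MJ


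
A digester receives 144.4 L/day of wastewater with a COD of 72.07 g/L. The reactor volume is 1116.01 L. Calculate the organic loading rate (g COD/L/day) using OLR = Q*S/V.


OLR = Q * S / V
= 144.4 * 72.07 / 1116.01
= 9.3251 g/L/day

9.3251 g/L/day


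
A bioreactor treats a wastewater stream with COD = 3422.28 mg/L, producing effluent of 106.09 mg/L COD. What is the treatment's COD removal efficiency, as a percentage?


eta = (COD_in - COD_out) / COD_in * 100
= (3422.28 - 106.09) / 3422.28 * 100
= 96.9000%

96.9000%


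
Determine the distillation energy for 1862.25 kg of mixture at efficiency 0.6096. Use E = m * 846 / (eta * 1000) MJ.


E = m * 846 / (eta * 1000)
= 1862.25 * 846 / (0.6096 * 1000)
= 2584.4218 MJ

2584.4218 MJ


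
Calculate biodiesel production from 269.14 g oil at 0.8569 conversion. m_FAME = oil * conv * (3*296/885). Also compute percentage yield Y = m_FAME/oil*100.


m_FAME = oil * conv * (3 * 296 / 885) = oil * conv * (888/885)
= 269.14 * 0.8569 * 888 / 885
= 231.4078 g
Y = m_FAME / oil * 100 = conv * (888/885) * 100
= 0.8569 * 888 / 885 * 100
= 85.98%

231.4078 g FAME; Y = 85.98%


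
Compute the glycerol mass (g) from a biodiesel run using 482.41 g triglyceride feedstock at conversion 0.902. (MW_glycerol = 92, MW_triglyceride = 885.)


glycerol = oil * conv * (92/885)
= 482.41 * 0.902 * 92 / 885
= 45.2343 g

45.2343 g


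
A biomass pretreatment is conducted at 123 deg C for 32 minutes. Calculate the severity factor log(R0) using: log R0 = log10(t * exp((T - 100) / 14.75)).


logR0 = log10(t * exp((T - 100) / 14.75))
= log10(32 * exp((123 - 100) / 14.75))
= 2.1824

2.1824


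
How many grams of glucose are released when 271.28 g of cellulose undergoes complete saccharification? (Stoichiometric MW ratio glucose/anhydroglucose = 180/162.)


glucose = cellulose * 180/162
= 271.28 * 180/162
= 301.4222 g

301.4222 g


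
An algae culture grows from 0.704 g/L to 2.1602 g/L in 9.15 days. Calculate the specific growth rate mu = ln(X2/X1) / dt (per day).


mu = ln(X2/X1) / dt
= ln(2.1602/0.704) / 9.15
= 0.1225 per day

0.1225 per day


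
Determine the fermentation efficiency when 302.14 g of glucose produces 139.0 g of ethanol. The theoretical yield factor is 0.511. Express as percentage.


Fermentation efficiency = (actual / (0.511 * glucose)) * 100
= (139.0 / (0.511 * 302.14)) * 100
= 90.0297%

90.0297%


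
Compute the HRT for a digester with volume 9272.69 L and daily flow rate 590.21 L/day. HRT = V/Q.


HRT = V / Q
= 9272.69 / 590.21
= 15.7108 days

15.7108 days


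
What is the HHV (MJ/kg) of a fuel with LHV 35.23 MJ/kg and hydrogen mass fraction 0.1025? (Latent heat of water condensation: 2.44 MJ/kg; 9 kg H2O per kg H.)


HHV = LHV + H_frac * 9 * 2.44
= 35.23 + 0.1025 * 9 * 2.44
= 37.4809 MJ/kg

37.4809 MJ/kg


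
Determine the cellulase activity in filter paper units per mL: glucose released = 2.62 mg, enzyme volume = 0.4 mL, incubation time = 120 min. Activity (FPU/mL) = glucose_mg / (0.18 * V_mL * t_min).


Activity = glucose_mg / (0.18 mg/umol * V_mL * t_min)
= 2.62 / (0.18 * 0.4 * 120)
= 0.3032 FPU/mL

0.3032 FPU/mL
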